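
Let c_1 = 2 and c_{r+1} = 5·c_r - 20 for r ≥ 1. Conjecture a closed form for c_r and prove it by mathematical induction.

c_r = -3·5^(r - 1) + 5

Computing the first terms: c_1 = 2, c_2 = -10, c_3 = -70. This suggests c_r = -3·5^(r - 1) + 5.
Base step (r = 1): the formula gives 2 = 2 = c_1.
For the inductive step, assume it holds for an arbitrary m ≥ 1, so c_m = -3·5^(m - 1) + 5.
Then c_{m+1} = 5·c_m - 20 = 5·(-3·5^(m - 1) + 5) - 20 = -3·5^m + 5 = -3·5^((m+1) - 1) + 5,
which is the claimed formula at r = m+1.
By induction, the statement is established for all r ≥ 1.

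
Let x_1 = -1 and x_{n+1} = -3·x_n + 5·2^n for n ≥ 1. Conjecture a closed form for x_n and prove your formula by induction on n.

x_n = (-3)^n + 2^n

Computing the first terms: x_1 = -1, x_2 = 13, x_3 = -19. This suggests x_n = (-3)^n + 2^n.
Base case (n = 1): the formula gives -1 = -1 = x_1.
Inductive step: suppose the statement holds for some p ≥ 1, so x_p = (-3)^p + 2^p.
Then x_{p+1} = -3·x_p + 5·2^p = -3·((-3)^p + 2^p) + 5·2^p = (-3)^(p + 1) + 2^(p + 1),
which is the claimed formula at n = p+1.
By the principle of mathematical induction, the result holds for all n ≥ 1.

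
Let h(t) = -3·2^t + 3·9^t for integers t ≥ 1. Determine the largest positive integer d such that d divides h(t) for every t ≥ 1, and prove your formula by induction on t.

Computing the first values: h(1) = 21 and h(2) = 231; gcd(21, 231) = 21, so d ≤ 21.
We prove 21 | -3·2^t + 3·9^t for all t ≥ 1 by induction on t.
When t = 1: h(1) = 21 = 21·(1), so 21 | h(1).
Suppose the result is true for t = r, i.e. 21 | h(r). Then
h(r+1) − 9·h(r) = (-3·2^(r+1) + 3·9^(r+1)) − 9·(-3·2^r + 3·9^r) = (-3)·2^r·(2 − 9) = (21)·2^r. Since 21 | h(r) by the inductive hypothesis, 21 | 9·h(r); and 21 | 21 since 21 = 21·1. Therefore 21 | h(r+1).
This completes the induction.
Therefore the largest such d is 21.

d = 21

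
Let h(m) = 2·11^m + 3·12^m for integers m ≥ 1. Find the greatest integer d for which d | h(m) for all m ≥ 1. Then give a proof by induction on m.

Computing the first values: h(1) = 58 and h(2) = 674; gcd(58, 674) = 2, so d ≤ 2.
We prove 2 | 2·11^m + 3·12^m for all m ≥ 1 by induction on m.
Base step (m = 1): h(1) = 58 = 2·(29), so 2 | h(1).
Inductive step: assume the claim holds for m = i, i.e. 2 | h(i). Then
h(i+1) − 12·h(i) = (2·11^(i+1) + 3·12^(i+1)) − 12·(2·11^i + 3·12^i) = (2)·11^i·(11 − 12) = (-2)·11^i. Since 2 | h(i) by the inductive hypothesis, 2 | 12·h(i); and 2 | -2 since -2 = 2·-1. Therefore 2 | h(i+1).
By induction, the statement is established for all m ≥ 1.
Therefore the largest such d is 2.

d = 2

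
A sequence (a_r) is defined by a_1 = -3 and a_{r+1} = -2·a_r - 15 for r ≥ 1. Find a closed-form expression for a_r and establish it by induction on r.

Computing the first terms: a_1 = -3, a_2 = -9, a_3 = 3. This suggests a_r = -(-2)^r - 5.
Base case (r = 1): the formula gives -3 = -3 = a_1.
For the inductive step, assume it holds for an arbitrary m ≥ 1, so a_m = -(-2)^m - 5.
Then a_{m+1} = -2·a_m - 15 = -2·(-(-2)^m - 5) - 15 = -(-2)^(m + 1) - 5,
which is the claimed formula at r = m+1.
This completes the induction.

a_r = -(-2)^r - 5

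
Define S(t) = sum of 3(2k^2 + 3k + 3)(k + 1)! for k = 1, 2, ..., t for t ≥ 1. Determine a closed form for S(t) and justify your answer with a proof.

We claim S(t) = (6t + 3)(t + 2)! - 6 for all t ≥ 1.
Base case (t = 1): S(1) = 48, and the closed form gives 48. They agree.
Inductive step: suppose the statement holds for some k ≥ 1, so S(k) = (6k + 3)(k + 2)! - 6.
Then S(k+1) = S(k) + (3(2k^2 + 7k + 8)(k + 2)!) = ((6k + 3)(k + 2)! - 6) + (3(2k^2 + 7k + 8)(k + 2)!).
Simplifying, S(k+1) = (6(k+1) + 3)((k+1) + 2)! - 6,
which is the closed form with t = k+1.
By the principle of mathematical induction, the result holds for all t ≥ 1.

S(t) = (6t + 3)(t + 2)! - 6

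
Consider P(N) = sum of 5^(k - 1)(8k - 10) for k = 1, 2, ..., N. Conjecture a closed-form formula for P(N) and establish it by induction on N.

We claim P(N) = 5^N(2N - 3) + 3 for all N ≥ 1.
Base step (N = 1): P(1) = -2, and the closed form gives -2. They agree.
For the inductive step, assume it holds for an arbitrary k ≥ 1, so P(k) = 5^k(2k - 3) + 3.
Then P(k+1) = P(k) + (5^k(8k - 2)) = (5^k(2k - 3) + 3) + (5^k(8k - 2)).
Simplifying, P(k+1) = 10·5^k·k - 5·5^k + 3 = 5^(k+1)(2(k+1) - 3) + 3,
which is the closed form with N = k+1.
This completes the induction.

P(N) = 5^N(2N - 3) + 3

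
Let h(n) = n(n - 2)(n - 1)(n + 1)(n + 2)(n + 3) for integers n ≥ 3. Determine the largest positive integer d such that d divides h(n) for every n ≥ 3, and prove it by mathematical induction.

Computing the first values: h(3) = 720 and h(4) = 5040; gcd(720, 5040) = 720, so d ≤ 720.
We prove 720 | n(n - 2)(n - 1)(n + 1)(n + 2)(n + 3) for all n ≥ 3 by induction on n.
When n = 3: h(3) = 720 = 720·(1), so 720 | h(3).
Inductive step: suppose the statement holds for some m ≥ 3, i.e. 720 | h(m). Then
h(m+1) − h(m) = (m-1)·m·(m+1)·(m+2)·(m+3)·(m+4) − (m-2)·(m-1)·m·(m+1)·(m+2)·(m+3) = (m-1)·m·(m+1)·(m+2)·(m+3)·[(m+4) − (m-2)] = 6·(m-1)·m·(m+1)·(m+2)·(m+3). The product of 5 consecutive integers is divisible by (5)! = 120, so h(m+1) − h(m) is divisible by 6·120 = 720. By the inductive hypothesis 720 | h(m), hence 720 | h(m+1).
By the principle of mathematical induction, the result holds for all n ≥ 3.
Therefore the largest such d is 720.

d = 720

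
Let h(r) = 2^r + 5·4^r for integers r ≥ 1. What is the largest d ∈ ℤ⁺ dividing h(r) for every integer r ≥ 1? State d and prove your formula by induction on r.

d = 2

Computing the first values: h(1) = 22 and h(2) = 84; gcd(22, 84) = 2, so d ≤ 2.
We prove 2 | 2^r + 5·4^r for all r ≥ 1 by induction on r.
Base step (r = 1): h(1) = 22 = 2·(11), so 2 | h(1).
Suppose the result is true for r = m, i.e. 2 | h(m). Then
h(m+1) − 4·h(m) = (2^(m+1) + 5·4^(m+1)) − 4·(2^m + 5·4^m) = (1)·2^m·(2 − 4) = (-2)·2^m. Since 2 | h(m) by the inductive hypothesis, 2 | 4·h(m); and 2 | -2 since -2 = 2·-1. Therefore 2 | h(m+1).
By the principle of mathematical induction, the result holds for all r ≥ 1.
Therefore the largest such d is 2.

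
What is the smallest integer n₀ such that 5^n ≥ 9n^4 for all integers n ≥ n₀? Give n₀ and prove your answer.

At n = 5: 3125 < 5625, so the inequality fails and n₀ ≥ 6. We prove 5^n ≥ 9n^4 for all n ≥ 6.
Base case (n = 6): 5^n = 15625 and 9n^4 = 11664, so 15625 ≥ 11664.
Inductive step: assume the claim holds for n = m, so 5^m ≥ 9m^4.
Then 5^(m + 1) = 5·(5^m) ≥ 5·(9m^4).
Also, for m ≥ 6 we have 5·(9m^4) ≥ 9(m+1)^4, since 5 ≥ (1 + 1/m)^4 for all m ≥ 6.
Combining, 5^(m + 1) ≥ 9(m+1)^4.
By the principle of mathematical induction, the result holds for all n ≥ 6.
Hence the smallest such n₀ is 6.

n₀ = 6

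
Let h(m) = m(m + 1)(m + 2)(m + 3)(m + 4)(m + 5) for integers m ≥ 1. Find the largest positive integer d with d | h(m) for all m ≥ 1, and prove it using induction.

Computing the first values: h(1) = 720 and h(2) = 5040; gcd(720, 5040) = 720, so d ≤ 720.
We prove 720 | m(m + 1)(m + 2)(m + 3)(m + 4)(m + 5) for all m ≥ 1 by induction on m.
Base step (m = 1): h(1) = 720 = 720·(1), so 720 | h(1).
Inductive step: suppose the statement holds for some r ≥ 1, i.e. 720 | h(r). Then
h(r+1) − h(r) = (r+1)·(r+2)·(r+3)·(r+4)·(r+5)·(r+6) − r·(r+1)·(r+2)·(r+3)·(r+4)·(r+5) = (r+1)·(r+2)·(r+3)·(r+4)·(r+5)·[(r+6) − r] = 6·(r+1)·(r+2)·(r+3)·(r+4)·(r+5). The product of 5 consecutive integers is divisible by (5)! = 120, so h(r+1) − h(r) is divisible by 6·120 = 720. By the inductive hypothesis 720 | h(r), hence 720 | h(r+1).
By induction, the statement is established for all m ≥ 1.
Therefore the largest such d is 720.

d = 720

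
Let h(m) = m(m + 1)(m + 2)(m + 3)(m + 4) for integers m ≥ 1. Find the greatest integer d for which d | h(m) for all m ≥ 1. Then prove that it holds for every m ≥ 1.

Computing the first values: h(1) = 120 and h(2) = 720; gcd(120, 720) = 120, so d ≤ 120.
We prove 120 | m(m + 1)(m + 2)(m + 3)(m + 4) for all m ≥ 1 by induction on m.
Base case (m = 1): h(1) = 120 = 120·(1), so 120 | h(1).
Inductive step: suppose the statement holds for some i ≥ 1, i.e. 120 | h(i). Then
h(i+1) − h(i) = (i+1)·(i+2)·(i+3)·(i+4)·(i+5) − i·(i+1)·(i+2)·(i+3)·(i+4) = (i+1)·(i+2)·(i+3)·(i+4)·[(i+5) − i] = 5·(i+1)·(i+2)·(i+3)·(i+4). The product of 4 consecutive integers is divisible by (4)! = 24, so h(i+1) − h(i) is divisible by 5·24 = 120. By the inductive hypothesis 120 | h(i), hence 120 | h(i+1).
By induction, the statement is established for all m ≥ 1.
Therefore the largest such d is 120.

d = 120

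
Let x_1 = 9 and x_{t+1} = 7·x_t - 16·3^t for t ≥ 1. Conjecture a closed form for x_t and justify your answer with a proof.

x_t = 4·3^t - 3·7^(t - 1)

Computing the first terms: x_1 = 9, x_2 = 15, x_3 = -39. This suggests x_t = 4·3^t - 3·7^(t - 1).
Base step (t = 1): the formula gives 9 = 9 = x_1.
Inductive step: suppose the statement holds for some r ≥ 1, so x_r = 4·3^r - 3·7^(r - 1).
Then x_{r+1} = 7·x_r - 16·3^r = 7·(4·3^r - 3·7^(r - 1)) - 16·3^r = 4·3^(r + 1) - 3·7^r = 4·3^(r+1) - 3·7^((r+1) - 1),
which is the claimed formula at t = r+1.
By induction, the statement is established for all t ≥ 1.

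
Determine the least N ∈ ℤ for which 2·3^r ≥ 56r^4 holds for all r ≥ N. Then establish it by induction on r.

At r = 12: 1062882 < 1161216, so the inequality fails and N ≥ 13. We prove 2·3^r ≥ 56r^4 for all r ≥ 13.
When r = 13: 2·3^r = 3188646 and 56r^4 = 1599416, so 3188646 ≥ 1599416.
Inductive step: assume the claim holds for r = m, so 2·3^m ≥ 56m^4.
Then 2·3^(m + 1) = 3·(2·3^m) ≥ 3·(56m^4).
Also, for m ≥ 13 we have 3·(56m^4) ≥ 56(m+1)^4, since 3 ≥ (1 + 1/m)^4 for all m ≥ 13.
Combining, 2·3^(m + 1) ≥ 56(m+1)^4.
This completes the induction.
Hence the smallest such N is 13.

N = 13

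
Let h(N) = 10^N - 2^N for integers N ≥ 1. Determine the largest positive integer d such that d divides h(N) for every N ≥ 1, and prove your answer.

d = 8

Computing the first values: h(1) = 8 and h(2) = 96; gcd(8, 96) = 8, so d ≤ 8.
We prove 8 | 10^N - 2^N for all N ≥ 1 by induction on N.
When N = 1: h(1) = 8 = 8·(1), so 8 | h(1).
Inductive step: suppose the statement holds for some i ≥ 1, i.e. 8 | h(i). Then
10^{i+1} − 2^{i+1} = 10·10^i − 2·2^i = 10·(10^i − 2^i) + (8)·2^i. The first term is divisible by 8 by the inductive hypothesis, and the second term (8)·2^i is divisible by 8 since 8 | 8. Hence 8 | h(i+1).
Hence, by induction on N, the claim holds for every N ≥ 1.
Therefore the largest such d is 8.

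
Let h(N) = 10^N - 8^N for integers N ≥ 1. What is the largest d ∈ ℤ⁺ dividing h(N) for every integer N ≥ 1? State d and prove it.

Computing the first values: h(1) = 2 and h(2) = 36; gcd(2, 36) = 2, so d ≤ 2.
We prove 2 | 10^N - 8^N for all N ≥ 1 by induction on N.
Base step (N = 1): h(1) = 2 = 2·(1), so 2 | h(1).
Suppose the result is true for N = i, i.e. 2 | h(i). Then
10^{i+1} − 8^{i+1} = 10·10^i − 8·8^i = 10·(10^i − 8^i) + (2)·8^i. The first term is divisible by 2 by the inductive hypothesis, and the second term (2)·8^i is divisible by 2 since 2 | 2. Hence 2 | h(i+1).
By induction, the statement is established for all N ≥ 1.
Therefore the largest such d is 2.

d = 2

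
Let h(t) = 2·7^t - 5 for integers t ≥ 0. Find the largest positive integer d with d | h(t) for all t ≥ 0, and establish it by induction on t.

d = 3

Computing the first values: h(0) = -3 and h(1) = 9; gcd(-3, 9) = 3, so d ≤ 3.
We prove 3 | 2·7^t - 5 for all t ≥ 0 by induction on t.
Base step (t = 0): h(0) = -3 = 3·(-1), so 3 | h(0).
Inductive step: suppose the statement holds for some k ≥ 0, i.e. 3 | h(k). Then
h(k+1) = 2·7^(k+1) - 5 = 7·(2·7^k - 5) + 30 = 7·h(k) + 30. The first term is divisible by 3 by the inductive hypothesis, and 30 is divisible by 3. Hence 3 | h(k+1).
This completes the induction.
Therefore the largest such d is 3.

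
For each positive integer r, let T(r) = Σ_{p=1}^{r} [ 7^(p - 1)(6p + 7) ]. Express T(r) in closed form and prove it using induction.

We claim T(r) = 7^r(r + 1) - 1 for all r ≥ 1.
For the base case r = 1: T(1) = 13, and the closed form gives 13. They agree.
Inductive step: assume the claim holds for r = p, so T(p) = 7^p(p + 1) - 1.
Then T(p+1) = T(p) + (7^p(6p + 13)) = (7^p(p + 1) - 1) + (7^p(6p + 13)).
Simplifying, T(p+1) = 7·7^p·p + 14·7^p - 1 = 7^(p+1)((p+1) + 1) - 1,
which is the closed form with r = p+1.
Hence, by induction on r, the claim holds for every r ≥ 1.

T(r) = 7^r(r + 1) - 1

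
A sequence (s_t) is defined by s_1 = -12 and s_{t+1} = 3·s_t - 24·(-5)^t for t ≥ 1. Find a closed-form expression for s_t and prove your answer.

s_t = 3(-5)^t + 3^t

Computing the first terms: s_1 = -12, s_2 = 84, s_3 = -348. This suggests s_t = 3(-5)^t + 3^t.
Base step (t = 1): the formula gives -12 = -12 = s_1.
Inductive step: assume the claim holds for t = k, so s_k = 3(-5)^k + 3^k.
Then s_{k+1} = 3·s_k - 24·(-5)^k = 3·(3(-5)^k + 3^k) - 24·(-5)^k = 3(-5)^(k + 1) + 3^(k + 1),
which is the claimed formula at t = k+1.
This completes the induction.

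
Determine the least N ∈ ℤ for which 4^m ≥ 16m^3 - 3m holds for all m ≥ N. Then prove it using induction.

At m = 5: 1024 < 1985, so the inequality fails and N ≥ 6. We prove 4^m ≥ 16m^3 - 3m for all m ≥ 6.
For the base case m = 6: 4^m = 4096 and 16m^3 - 3m = 3438, so 4096 ≥ 3438.
For the inductive step, assume it holds for an arbitrary j ≥ 6, so 4^j ≥ 16j^3 - 3j.
Then 4^(j + 1) = 4·(4^j) ≥ 4·(16j^3 - 3j).
Also, for j ≥ 6 we have 4·(16j^3 - 3j) ≥ 16(j+1)^3 - 3(j+1), since 4·(16j^3 - 3j) − (16(j+1)^3 - 3(j+1)) = 48j^3 - 48j^2 - 57j - 13, which is nonnegative for all j ≥ 6.
Combining, 4^(j + 1) ≥ 16(j+1)^3 - 3(j+1).
By the principle of mathematical induction, the result holds for all m ≥ 6.
Hence the smallest such N is 6.

N = 6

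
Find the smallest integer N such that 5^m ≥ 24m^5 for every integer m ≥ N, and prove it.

At m = 8: 390625 < 786432, so the inequality fails and N ≥ 9. We prove 5^m ≥ 24m^5 for all m ≥ 9.
Base step (m = 9): 5^m = 1953125 and 24m^5 = 1417176, so 1953125 ≥ 1417176.
Inductive step: assume the claim holds for m = i, so 5^i ≥ 24i^5.
Then 5^(i + 1) = 5·(5^i) ≥ 5·(24i^5).
Also, for i ≥ 9 we have 5·(24i^5) ≥ 24(i+1)^5, since 5 ≥ (1 + 1/i)^5 for all i ≥ 9.
Combining, 5^(i + 1) ≥ 24(i+1)^5.
Hence, by induction on m, the claim holds for every m ≥ 9.
Hence the smallest such N is 9.

N = 9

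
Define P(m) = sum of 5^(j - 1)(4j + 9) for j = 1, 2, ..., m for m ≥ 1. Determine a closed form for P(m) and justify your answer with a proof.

We claim P(m) = 5^m(m + 2) - 2 for all m ≥ 1.
Base case (m = 1): P(1) = 13, and the closed form gives 13. They agree.
Inductive step: suppose the statement holds for some j ≥ 1, so P(j) = 5^j(j + 2) - 2.
Then P(j+1) = P(j) + (5^j(4j + 13)) = (5^j(j + 2) - 2) + (5^j(4j + 13)).
Simplifying, P(j+1) = 5·5^j·j + 15·5^j - 2 = 5^(j+1)((j+1) + 2) - 2,
which is the closed form with m = j+1.
By induction, the statement is established for all m ≥ 1.

P(m) = 5^m(m + 2) - 2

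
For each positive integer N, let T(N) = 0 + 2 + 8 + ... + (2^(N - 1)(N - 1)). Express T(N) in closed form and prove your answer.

T(N) = 2^N(N - 2) + 2

We claim T(N) = 2^N(N - 2) + 2 for all N ≥ 1.
When N = 1: T(1) = 0, and the closed form gives 0. They agree.
Suppose the result is true for N = r, so T(r) = 2^r(r - 2) + 2.
Then T(r+1) = T(r) + (2^r·r) = (2^r(r - 2) + 2) + (2^r·r).
Simplifying, T(r+1) = 2·2^r·r - 2·2^r + 2 = 2^(r+1)((r+1) - 2) + 2,
which is the closed form with N = r+1.
By induction, the statement is established for all N ≥ 1.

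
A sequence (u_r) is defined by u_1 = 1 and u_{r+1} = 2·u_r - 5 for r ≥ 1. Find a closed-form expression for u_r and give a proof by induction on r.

Computing the first terms: u_1 = 1, u_2 = -3, u_3 = -11. This suggests u_r = -2^(r + 1) + 5.
Base step (r = 1): the formula gives 1 = 1 = u_1.
For the inductive step, assume it holds for an arbitrary k ≥ 1, so u_k = -2^(k + 1) + 5.
Then u_{k+1} = 2·u_k - 5 = 2·(-2^(k + 1) + 5) - 5 = -2^(k + 2) + 5 = -2^((k+1) + 1) + 5,
which is the claimed formula at r = k+1.
By the principle of mathematical induction, the result holds for all r ≥ 1.

u_r = -2^(r + 1) + 5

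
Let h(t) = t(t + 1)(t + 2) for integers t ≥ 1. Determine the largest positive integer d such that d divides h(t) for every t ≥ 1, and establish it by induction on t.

Computing the first values: h(1) = 6 and h(2) = 24; gcd(6, 24) = 6, so d ≤ 6.
We prove 6 | t(t + 1)(t + 2) for all t ≥ 1 by induction on t.
Base case (t = 1): h(1) = 6 = 6·(1), so 6 | h(1).
For the inductive step, assume it holds for an arbitrary r ≥ 1, i.e. 6 | h(r). Then
h(r+1) − h(r) = (r+1)·(r+2)·(r+3) − r·(r+1)·(r+2) = (r+1)·(r+2)·[(r+3) − r] = 3·(r+1)·(r+2). The product of 2 consecutive integers is divisible by (2)! = 2, so h(r+1) − h(r) is divisible by 3·2 = 6. By the inductive hypothesis 6 | h(r), hence 6 | h(r+1).
By induction, the statement is established for all t ≥ 1.
Therefore the largest such d is 6.

d = 6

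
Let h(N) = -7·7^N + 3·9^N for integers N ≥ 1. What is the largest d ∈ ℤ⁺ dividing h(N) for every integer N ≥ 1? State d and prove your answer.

Computing the first values: h(1) = -22 and h(2) = -100; gcd(-22, -100) = 2, so d ≤ 2.
We prove 2 | -7·7^N + 3·9^N for all N ≥ 1 by induction on N.
Base step (N = 1): h(1) = -22 = 2·(-11), so 2 | h(1).
For the inductive step, assume it holds for an arbitrary m ≥ 1, i.e. 2 | h(m). Then
h(m+1) − 9·h(m) = (-7·7^(m+1) + 3·9^(m+1)) − 9·(-7·7^m + 3·9^m) = (-7)·7^m·(7 − 9) = (14)·7^m. Since 2 | h(m) by the inductive hypothesis, 2 | 9·h(m); and 2 | 14 since 14 = 2·7. Therefore 2 | h(m+1).
By the principle of mathematical induction, the result holds for all N ≥ 1.
Therefore the largest such d is 2.

d = 2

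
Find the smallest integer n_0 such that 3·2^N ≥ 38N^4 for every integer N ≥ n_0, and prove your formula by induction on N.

At N = 21: 6291456 < 7390278, so the inequality fails and n_0 ≥ 22. We prove 3·2^N ≥ 38N^4 for all N ≥ 22.
For the base case N = 22: 3·2^N = 12582912 and 38N^4 = 8901728, so 12582912 ≥ 8901728.
Suppose the result is true for N = j, so 3·2^j ≥ 38j^4.
Then 3·2^(j + 1) = 2·(3·2^j) ≥ 2·(38j^4).
Also, for j ≥ 22 we have 2·(38j^4) ≥ 38(j+1)^4, since 2 ≥ (1 + 1/j)^4 for all j ≥ 22.
Combining, 3·2^(j + 1) ≥ 38(j+1)^4.
Hence, by induction on N, the claim holds for every N ≥ 22.
Hence the smallest such n_0 is 22.

n_0 = 22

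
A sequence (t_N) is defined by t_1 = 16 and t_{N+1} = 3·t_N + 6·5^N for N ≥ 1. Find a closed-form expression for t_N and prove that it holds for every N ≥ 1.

t_N = 3^(N - 1) + 3·5^N

Computing the first terms: t_1 = 16, t_2 = 78, t_3 = 384. This suggests t_N = 3^(N - 1) + 3·5^N.
When N = 1: the formula gives 16 = 16 = t_1.
For the inductive step, assume it holds for an arbitrary m ≥ 1, so t_m = 3^(m - 1) + 3·5^m.
Then t_{m+1} = 3·t_m + 6·5^m = 3·(3^(m - 1) + 3·5^m) + 6·5^m = 3^m + 3·5^(m + 1) = 3^((m+1) - 1) + 3·5^(m+1),
which is the claimed formula at N = m+1.
This completes the induction.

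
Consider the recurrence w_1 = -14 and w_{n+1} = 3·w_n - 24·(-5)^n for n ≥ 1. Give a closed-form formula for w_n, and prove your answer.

Computing the first terms: w_1 = -14, w_2 = 78, w_3 = -366. This suggests w_n = 3(-5)^n + 3^(n - 1).
Base case (n = 1): the formula gives -14 = -14 = w_1.
For the inductive step, assume it holds for an arbitrary m ≥ 1, so w_m = 3(-5)^m + 3^(m - 1).
Then w_{m+1} = 3·w_m - 24·(-5)^m = 3·(3(-5)^m + 3^(m - 1)) - 24·(-5)^m = 3(-5)^(m + 1) + 3^m = 3(-5)^(m+1) + 3^((m+1) - 1),
which is the claimed formula at n = m+1.
Hence, by induction on n, the claim holds for every n ≥ 1.

w_n = 3(-5)^n + 3^(n - 1)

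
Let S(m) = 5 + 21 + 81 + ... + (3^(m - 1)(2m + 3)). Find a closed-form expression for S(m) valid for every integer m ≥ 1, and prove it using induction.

We claim S(m) = 3^m(m + 1) - 1 for all m ≥ 1.
Base step (m = 1): S(1) = 5, and the closed form gives 5. They agree.
Inductive step: suppose the statement holds for some i ≥ 1, so S(i) = 3^i(i + 1) - 1.
Then S(i+1) = S(i) + (3^i(2i + 5)) = (3^i(i + 1) - 1) + (3^i(2i + 5)).
Simplifying, S(i+1) = 3·3^i·i + 6·3^i - 1 = 3^(i+1)((i+1) + 1) - 1,
which is the closed form with m = i+1.
By the principle of mathematical induction, the result holds for all m ≥ 1.

S(m) = 3^m(m + 1) - 1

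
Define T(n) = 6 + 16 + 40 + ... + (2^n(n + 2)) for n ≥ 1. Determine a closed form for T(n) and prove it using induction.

T(n) = 2·2^n(n + 1) - 2

We claim T(n) = 2·2^n(n + 1) - 2 for all n ≥ 1.
Base case (n = 1): T(1) = 6, and the closed form gives 6. They agree.
Suppose the result is true for n = i, so T(i) = 2·2^i(i + 1) - 2.
Then T(i+1) = T(i) + (2^(i + 1)(i + 3)) = (2·2^i(i + 1) - 2) + (2^(i + 1)(i + 3)).
Simplifying, T(i+1) = 4·2^i·i + 8·2^i - 2 = 2·2^(i+1)((i+1) + 1) - 2,
which is the closed form with n = i+1.
By induction, the statement is established for all n ≥ 1.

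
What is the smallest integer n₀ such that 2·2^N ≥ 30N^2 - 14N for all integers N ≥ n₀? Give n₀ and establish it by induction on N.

At N = 10: 2048 < 2860, so the inequality fails and n₀ ≥ 11. We prove 2·2^N ≥ 30N^2 - 14N for all N ≥ 11.
For the base case N = 11: 2·2^N = 4096 and 30N^2 - 14N = 3476, so 4096 ≥ 3476.
Suppose the result is true for N = k, so 2·2^k ≥ 30k^2 - 14k.
Then 2·2^(k + 1) = 2·(2·2^k) ≥ 2·(30k^2 - 14k).
Also, for k ≥ 11 we have 2·(30k^2 - 14k) ≥ 30(k+1)^2 - 14(k+1), since 2·(30k^2 - 14k) − (30(k+1)^2 - 14(k+1)) = 30k^2 - 74k - 16, which is nonnegative for all k ≥ 11.
Combining, 2·2^(k + 1) ≥ 30(k+1)^2 - 14(k+1).
Hence, by induction on N, the claim holds for every N ≥ 11.
Hence the smallest such n₀ is 11.

n₀ = 11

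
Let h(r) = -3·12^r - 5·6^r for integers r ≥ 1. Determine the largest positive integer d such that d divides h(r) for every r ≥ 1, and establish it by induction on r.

d = 6

Computing the first values: h(1) = -66 and h(2) = -612; gcd(-66, -612) = 6, so d ≤ 6.
We prove 6 | -3·12^r - 5·6^r for all r ≥ 1 by induction on r.
Base case (r = 1): h(1) = -66 = 6·(-11), so 6 | h(1).
Inductive step: assume the claim holds for r = j, i.e. 6 | h(j). Then
h(j+1) − 12·h(j) = (-3·12^(j+1) - 5·6^(j+1)) − 12·(-3·12^j - 5·6^j) = (-5)·6^j·(6 − 12) = (30)·6^j. Since 6 | h(j) by the inductive hypothesis, 6 | 12·h(j); and 6 | 30 since 30 = 6·5. Therefore 6 | h(j+1).
By induction, the statement is established for all r ≥ 1.
Therefore the largest such d is 6.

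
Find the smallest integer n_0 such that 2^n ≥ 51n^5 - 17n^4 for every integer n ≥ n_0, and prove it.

At n = 30: 1073741824 < 1225530000, so the inequality fails and n_0 ≥ 31. We prove 2^n ≥ 51n^5 - 17n^4 for all n ≥ 31.
Base case (n = 31): 2^n = 2147483648 and 51n^5 - 17n^4 = 1444386844, so 2147483648 ≥ 1444386844.
Inductive step: suppose the statement holds for some j ≥ 31, so 2^j ≥ 51j^5 - 17j^4.
Then 2^(j + 1) = 2·(2^j) ≥ 2·(51j^5 - 17j^4).
Also, for j ≥ 31 we have 2·(51j^5 - 17j^4) ≥ 51(j+1)^5 - 17(j+1)^4, since 2·(51j^5 - 17j^4) − (51(j+1)^5 - 17(j+1)^4) = 51j^5 - 272j^4 - 442j^3 - 408j^2 - 187j - 34, which is nonnegative for all j ≥ 31.
Combining, 2^(j + 1) ≥ 51(j+1)^5 - 17(j+1)^4.
By the principle of mathematical induction, the result holds for all n ≥ 31.
Hence the smallest such n_0 is 31.

n_0 = 31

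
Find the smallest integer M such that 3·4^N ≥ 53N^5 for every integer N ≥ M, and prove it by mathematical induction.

At N = 10: 3145728 < 5300000, so the inequality fails and M ≥ 11. We prove 3·4^N ≥ 53N^5 for all N ≥ 11.
When N = 11: 3·4^N = 12582912 and 53N^5 = 8535703, so 12582912 ≥ 8535703.
Inductive step: assume the claim holds for N = r, so 3·4^r ≥ 53r^5.
Then 3·4^(r + 1) = 4·(3·4^r) ≥ 4·(53r^5).
Also, for r ≥ 11 we have 4·(53r^5) ≥ 53(r+1)^5, since 4 ≥ (1 + 1/r)^5 for all r ≥ 11.
Combining, 3·4^(r + 1) ≥ 53(r+1)^5.
Hence, by induction on N, the claim holds for every N ≥ 11.
Hence the smallest such M is 11.

M = 11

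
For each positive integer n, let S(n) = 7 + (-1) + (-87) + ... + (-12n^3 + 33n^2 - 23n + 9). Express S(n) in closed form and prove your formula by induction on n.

S(n) = -n(3n^3 - 5n^2 - 2n - 3)

We claim S(n) = -n(3n^3 - 5n^2 - 2n - 3) for all n ≥ 1.
For the base case n = 1: S(1) = 7, and the closed form gives 7. They agree.
For the inductive step, assume it holds for an arbitrary j ≥ 1, so S(j) = j(-3j^3 + 5j^2 + 2j + 3).
Then S(j+1) = S(j) + (-12j^3 - 3j^2 + 7j + 7) = (j(-3j^3 + 5j^2 + 2j + 3)) + (-12j^3 - 3j^2 + 7j + 7).
Simplifying, S(j+1) = -(j + 1)(3j^3 + 4j^2 - 3j - 7) = -(j+1)(3(j+1)^3 - 5(j+1)^2 - 2(j+1) - 3),
which is the closed form with n = j+1.
By induction, the statement is established for all n ≥ 1.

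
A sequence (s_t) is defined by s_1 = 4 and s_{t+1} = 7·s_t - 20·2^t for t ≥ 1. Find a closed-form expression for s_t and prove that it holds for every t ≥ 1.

Computing the first terms: s_1 = 4, s_2 = -12, s_3 = -164. This suggests s_t = 2^(t + 2) - 4·7^(t - 1).
When t = 1: the formula gives 4 = 4 = s_1.
Inductive step: suppose the statement holds for some i ≥ 1, so s_i = 2^(i + 2) - 4·7^(i - 1).
Then s_{i+1} = 7·s_i - 20·2^i = 7·(2^(i + 2) - 4·7^(i - 1)) - 20·2^i = 2^(i + 3) - 4·7^i = 2^((i+1) + 2) - 4·7^((i+1) - 1),
which is the claimed formula at t = i+1.
Hence, by induction on t, the claim holds for every t ≥ 1.

s_t = 2^(t + 2) - 4·7^(t - 1)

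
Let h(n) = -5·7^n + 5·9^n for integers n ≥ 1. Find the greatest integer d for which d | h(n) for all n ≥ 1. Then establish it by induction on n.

d = 10

Computing the first values: h(1) = 10 and h(2) = 160; gcd(10, 160) = 10, so d ≤ 10.
We prove 10 | -5·7^n + 5·9^n for all n ≥ 1 by induction on n.
Base step (n = 1): h(1) = 10 = 10·(1), so 10 | h(1).
Suppose the result is true for n = m, i.e. 10 | h(m). Then
h(m+1) − 9·h(m) = (-5·7^(m+1) + 5·9^(m+1)) − 9·(-5·7^m + 5·9^m) = (-5)·7^m·(7 − 9) = (10)·7^m. Since 10 | h(m) by the inductive hypothesis, 10 | 9·h(m); and 10 | 10 since 10 = 10·1. Therefore 10 | h(m+1).
This completes the induction.
Therefore the largest such d is 10.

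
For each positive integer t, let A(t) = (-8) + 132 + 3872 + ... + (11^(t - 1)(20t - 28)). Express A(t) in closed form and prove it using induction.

A(t) = 11^t(2t - 3) + 3

We claim A(t) = 11^t(2t - 3) + 3 for all t ≥ 1.
Base case (t = 1): A(1) = -8, and the closed form gives -8. They agree.
Inductive step: suppose the statement holds for some i ≥ 1, so A(i) = 11^i(2i - 3) + 3.
Then A(i+1) = A(i) + (11^i(20i - 8)) = (11^i(2i - 3) + 3) + (11^i(20i - 8)).
Simplifying, A(i+1) = 22·11^i·i - 11·11^i + 3 = 11^(i+1)(2(i+1) - 3) + 3,
which is the closed form with t = i+1.
By induction, the statement is established for all t ≥ 1.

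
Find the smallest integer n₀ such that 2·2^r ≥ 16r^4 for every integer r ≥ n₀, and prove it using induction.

At r = 20: 2097152 < 2560000, so the inequality fails and n₀ ≥ 21. We prove 2·2^r ≥ 16r^4 for all r ≥ 21.
Base step (r = 21): 2·2^r = 4194304 and 16r^4 = 3111696, so 4194304 ≥ 3111696.
Suppose the result is true for r = m, so 2·2^m ≥ 16m^4.
Then 2·2^(m + 1) = 2·(2·2^m) ≥ 2·(16m^4).
Also, for m ≥ 21 we have 2·(16m^4) ≥ 16(m+1)^4, since 2 ≥ (1 + 1/m)^4 for all m ≥ 21.
Combining, 2·2^(m + 1) ≥ 16(m+1)^4.
By induction, the statement is established for all r ≥ 21.
Hence the smallest such n₀ is 21.

n₀ = 21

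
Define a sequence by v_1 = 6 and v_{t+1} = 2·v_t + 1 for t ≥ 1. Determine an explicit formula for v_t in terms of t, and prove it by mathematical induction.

v_t = 7·2^(t - 1) - 1

Computing the first terms: v_1 = 6, v_2 = 13, v_3 = 27. This suggests v_t = 7·2^(t - 1) - 1.
When t = 1: the formula gives 6 = 6 = v_1.
Suppose the result is true for t = m, so v_m = 7·2^(m - 1) - 1.
Then v_{m+1} = 2·v_m + 1 = 2·(7·2^(m - 1) - 1) + 1 = 7·2^m - 1 = 7·2^((m+1) - 1) - 1,
which is the claimed formula at t = m+1.
This completes the induction.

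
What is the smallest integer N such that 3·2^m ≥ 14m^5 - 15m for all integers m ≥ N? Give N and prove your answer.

At m = 25: 100663296 < 136718375, so the inequality fails and N ≥ 26. We prove 3·2^m ≥ 14m^5 - 15m for all m ≥ 26.
For the base case m = 26: 3·2^m = 201326592 and 14m^5 - 15m = 166338874, so 201326592 ≥ 166338874.
Inductive step: assume the claim holds for m = p, so 3·2^p ≥ 14p^5 - 15p.
Then 3·2^(p + 1) = 2·(3·2^p) ≥ 2·(14p^5 - 15p).
Also, for p ≥ 26 we have 2·(14p^5 - 15p) ≥ 14(p+1)^5 - 15(p+1), since 2·(14p^5 - 15p) − (14(p+1)^5 - 15(p+1)) = 14p^5 - 70p^4 - 140p^3 - 140p^2 - 85p + 1, which is nonnegative for all p ≥ 26.
Combining, 3·2^(p + 1) ≥ 14(p+1)^5 - 15(p+1).
By induction, the statement is established for all m ≥ 26.
Hence the smallest such N is 26.

N = 26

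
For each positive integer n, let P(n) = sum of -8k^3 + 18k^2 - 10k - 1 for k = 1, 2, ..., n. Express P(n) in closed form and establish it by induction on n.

P(n) = -n(2n^3 - 2n^2 - 2n + 3)

We claim P(n) = -n(2n^3 - 2n^2 - 2n + 3) for all n ≥ 1.
Base case (n = 1): P(1) = -1, and the closed form gives -1. They agree.
For the inductive step, assume it holds for an arbitrary k ≥ 1, so P(k) = k(-2k^3 + 2k^2 + 2k - 3).
Then P(k+1) = P(k) + (-8k^3 - 6k^2 + 2k - 1) = (k(-2k^3 + 2k^2 + 2k - 3)) + (-8k^3 - 6k^2 + 2k - 1).
Simplifying, P(k+1) = -(k + 1)(2k^3 + 4k^2 + 1) = -(k+1)(2(k+1)^3 - 2(k+1)^2 - 2(k+1) + 3),
which is the closed form with n = k+1.
By induction, the statement is established for all n ≥ 1.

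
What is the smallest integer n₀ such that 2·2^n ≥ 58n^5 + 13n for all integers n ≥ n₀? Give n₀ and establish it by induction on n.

At n = 29: 1073741824 < 1189647019, so the inequality fails and n₀ ≥ 30. We prove 2·2^n ≥ 58n^5 + 13n for all n ≥ 30.
Base case (n = 30): 2·2^n = 2147483648 and 58n^5 + 13n = 1409400390, so 2147483648 ≥ 1409400390.
Suppose the result is true for n = r, so 2·2^r ≥ 58r^5 + 13r.
Then 2·2^(r + 1) = 2·(2·2^r) ≥ 2·(58r^5 + 13r).
Also, for r ≥ 30 we have 2·(58r^5 + 13r) ≥ 58(r+1)^5 + 13(r+1), since 2·(58r^5 + 13r) − (58(r+1)^5 + 13(r+1)) = 58r^5 - 290r^4 - 580r^3 - 580r^2 - 277r - 71, which is nonnegative for all r ≥ 30.
Combining, 2·2^(r + 1) ≥ 58(r+1)^5 + 13(r+1).
This completes the induction.
Hence the smallest such n₀ is 30.

n₀ = 30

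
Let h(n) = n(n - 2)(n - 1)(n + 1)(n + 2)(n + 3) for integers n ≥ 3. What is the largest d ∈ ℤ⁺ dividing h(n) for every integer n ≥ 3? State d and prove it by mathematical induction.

Computing the first values: h(3) = 720 and h(4) = 5040; gcd(720, 5040) = 720, so d ≤ 720.
We prove 720 | n(n - 2)(n - 1)(n + 1)(n + 2)(n + 3) for all n ≥ 3 by induction on n.
Base step (n = 3): h(3) = 720 = 720·(1), so 720 | h(3).
Suppose the result is true for n = p, i.e. 720 | h(p). Then
h(p+1) − h(p) = (p-1)·p·(p+1)·(p+2)·(p+3)·(p+4) − (p-2)·(p-1)·p·(p+1)·(p+2)·(p+3) = (p-1)·p·(p+1)·(p+2)·(p+3)·[(p+4) − (p-2)] = 6·(p-1)·p·(p+1)·(p+2)·(p+3). The product of 5 consecutive integers is divisible by (5)! = 120, so h(p+1) − h(p) is divisible by 6·120 = 720. By the inductive hypothesis 720 | h(p), hence 720 | h(p+1).
By induction, the statement is established for all n ≥ 3.
Therefore the largest such d is 720.

d = 720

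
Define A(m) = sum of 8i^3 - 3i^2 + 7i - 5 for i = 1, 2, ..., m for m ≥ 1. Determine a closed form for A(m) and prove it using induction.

We claim A(m) = m(2m^3 + 3m^2 + 4m - 2) for all m ≥ 1.
For the base case m = 1: A(1) = 7, and the closed form gives 7. They agree.
Inductive step: suppose the statement holds for some i ≥ 1, so A(i) = i(2i^3 + 3i^2 + 4i - 2).
Then A(i+1) = A(i) + (8i^3 + 21i^2 + 25i + 7) = (i(2i^3 + 3i^2 + 4i - 2)) + (8i^3 + 21i^2 + 25i + 7).
Simplifying, A(i+1) = (i + 1)(2i^3 + 9i^2 + 16i + 7) = (i+1)(2(i+1)^3 + 3(i+1)^2 + 4(i+1) - 2),
which is the closed form with m = i+1.
This completes the induction.

A(m) = m(2m^3 + 3m^2 + 4m - 2)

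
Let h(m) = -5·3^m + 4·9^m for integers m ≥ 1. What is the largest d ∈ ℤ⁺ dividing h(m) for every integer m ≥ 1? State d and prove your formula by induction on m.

Computing the first values: h(1) = 21 and h(2) = 279; gcd(21, 279) = 3, so d ≤ 3.
We prove 3 | -5·3^m + 4·9^m for all m ≥ 1 by induction on m.
When m = 1: h(1) = 21 = 3·(7), so 3 | h(1).
For the inductive step, assume it holds for an arbitrary k ≥ 1, i.e. 3 | h(k). Then
h(k+1) − 9·h(k) = (-5·3^(k+1) + 4·9^(k+1)) − 9·(-5·3^k + 4·9^k) = (-5)·3^k·(3 − 9) = (30)·3^k. Since 3 | h(k) by the inductive hypothesis, 3 | 9·h(k); and 3 | 30 since 30 = 3·10. Therefore 3 | h(k+1).
Hence, by induction on m, the claim holds for every m ≥ 1.
Therefore the largest such d is 3.

d = 3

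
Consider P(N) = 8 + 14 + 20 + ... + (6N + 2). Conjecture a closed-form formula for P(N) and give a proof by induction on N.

P(N) = N(3N + 5)

We claim P(N) = N(3N + 5) for all N ≥ 1.
Base case (N = 1): P(1) = 8, and the closed form gives 8. They agree.
For the inductive step, assume it holds for an arbitrary p ≥ 1, so P(p) = p(3p + 5).
Then P(p+1) = P(p) + (6p + 8) = (p(3p + 5)) + (6p + 8).
Simplifying, P(p+1) = (p + 1)(3p + 8) = (p+1)(3(p+1) + 5),
which is the closed form with N = p+1.
This completes the induction.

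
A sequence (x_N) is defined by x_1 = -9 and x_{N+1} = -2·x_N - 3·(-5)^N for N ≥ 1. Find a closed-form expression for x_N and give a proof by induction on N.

x_N = -(-2)^(N + 1) + (-5)^N

Computing the first terms: x_1 = -9, x_2 = 33, x_3 = -141. This suggests x_N = -(-2)^(N + 1) + (-5)^N.
Base case (N = 1): the formula gives -9 = -9 = x_1.
Inductive step: assume the claim holds for N = m, so x_m = -(-2)^(m + 1) + (-5)^m.
Then x_{m+1} = -2·x_m - 3·(-5)^m = -2·(-(-2)^(m + 1) + (-5)^m) - 3·(-5)^m = -(-2)^(m + 2) + (-5)^(m + 1) = -(-2)^((m+1) + 1) + (-5)^(m+1),
which is the claimed formula at N = m+1.
This completes the induction.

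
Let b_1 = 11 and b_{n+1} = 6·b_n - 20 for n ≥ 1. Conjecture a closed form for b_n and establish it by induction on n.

b_n = 7·6^(n - 1) + 4

Computing the first terms: b_1 = 11, b_2 = 46, b_3 = 256. This suggests b_n = 7·6^(n - 1) + 4.
Base step (n = 1): the formula gives 11 = 11 = b_1.
For the inductive step, assume it holds for an arbitrary r ≥ 1, so b_r = 7·6^(r - 1) + 4.
Then b_{r+1} = 6·b_r - 20 = 6·(7·6^(r - 1) + 4) - 20 = 7·6^r + 4 = 7·6^((r+1) - 1) + 4,
which is the claimed formula at n = r+1.
By induction, the statement is established for all n ≥ 1.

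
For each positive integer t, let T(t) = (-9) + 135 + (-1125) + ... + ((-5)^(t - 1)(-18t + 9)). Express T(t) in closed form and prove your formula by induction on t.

We claim T(t) = (-5)^t(3t - 1) + 1 for all t ≥ 1.
For the base case t = 1: T(1) = -9, and the closed form gives -9. They agree.
For the inductive step, assume it holds for an arbitrary k ≥ 1, so T(k) = (-5)^k(3k - 1) + 1.
Then T(k+1) = T(k) + ((-5)^k(-18k - 9)) = ((-5)^k(3k - 1) + 1) + ((-5)^k(-18k - 9)).
Simplifying, T(k+1) = -15(-5)^k·k - 10(-5)^k + 1 = (-5)^(k+1)(3(k+1) - 1) + 1,
which is the closed form with t = k+1.
By the principle of mathematical induction, the result holds for all t ≥ 1.

T(t) = (-5)^t(3t - 1) + 1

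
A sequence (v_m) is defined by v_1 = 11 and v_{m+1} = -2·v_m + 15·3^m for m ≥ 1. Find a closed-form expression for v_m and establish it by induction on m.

v_m = -(-2)^m + 3^(m + 1)

Computing the first terms: v_1 = 11, v_2 = 23, v_3 = 89. This suggests v_m = -(-2)^m + 3^(m + 1).
For the base case m = 1: the formula gives 11 = 11 = v_1.
Suppose the result is true for m = i, so v_i = -(-2)^i + 3^(i + 1).
Then v_{i+1} = -2·v_i + 15·3^i = -2·(-(-2)^i + 3^(i + 1)) + 15·3^i = -(-2)^(i + 1) + 3^(i + 2) = -(-2)^(i+1) + 3^((i+1) + 1),
which is the claimed formula at m = i+1.
This completes the induction.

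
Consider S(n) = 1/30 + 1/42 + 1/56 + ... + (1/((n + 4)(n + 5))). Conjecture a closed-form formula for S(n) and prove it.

S(n) = n/(5(n + 5))

We claim S(n) = n/(5(n + 5)) for all n ≥ 1.
Base step (n = 1): S(1) = 1/30, and the closed form gives 1/30. They agree.
Inductive step: assume the claim holds for n = i, so S(i) = i/(5(i + 5)).
Then S(i+1) = S(i) + (1/((i + 5)(i + 6))) = (i/(5(i + 5))) + (1/((i + 5)(i + 6))).
Simplifying, S(i+1) = (i + 1)/(5(i + 6)) = (i+1)/(5((i+1) + 5)),
which is the closed form with n = i+1.
This completes the induction.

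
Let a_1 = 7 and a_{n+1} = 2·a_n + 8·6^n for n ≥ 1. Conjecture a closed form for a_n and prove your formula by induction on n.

Computing the first terms: a_1 = 7, a_2 = 62, a_3 = 412. This suggests a_n = -5·2^(n - 1) + 2·6^n.
When n = 1: the formula gives 7 = 7 = a_1.
Inductive step: suppose the statement holds for some j ≥ 1, so a_j = -5·2^(j - 1) + 2·6^j.
Then a_{j+1} = 2·a_j + 8·6^j = 2·(-5·2^(j - 1) + 2·6^j) + 8·6^j = -5·2^j + 2·6^(j + 1) = -5·2^((j+1) - 1) + 2·6^(j+1),
which is the claimed formula at n = j+1.
Hence, by induction on n, the claim holds for every n ≥ 1.

a_n = -5·2^(n - 1) + 2·6^n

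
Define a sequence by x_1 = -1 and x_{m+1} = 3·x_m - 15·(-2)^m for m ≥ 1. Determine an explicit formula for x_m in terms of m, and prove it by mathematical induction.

x_m = 3(-2)^m + 5·3^(m - 1)

Computing the first terms: x_1 = -1, x_2 = 27, x_3 = 21. This suggests x_m = 3(-2)^m + 5·3^(m - 1).
Base case (m = 1): the formula gives -1 = -1 = x_1.
Suppose the result is true for m = r, so x_r = 3(-2)^r + 5·3^(r - 1).
Then x_{r+1} = 3·x_r - 15·(-2)^r = 3·(3(-2)^r + 5·3^(r - 1)) - 15·(-2)^r = 3(-2)^(r + 1) + 5·3^r = 3(-2)^(r+1) + 5·3^((r+1) - 1),
which is the claimed formula at m = r+1.
By induction, the statement is established for all m ≥ 1.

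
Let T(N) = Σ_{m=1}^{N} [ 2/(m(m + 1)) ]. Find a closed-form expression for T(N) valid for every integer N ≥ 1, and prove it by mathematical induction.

T(N) = 2N/(N + 1)

We claim T(N) = 2N/(N + 1) for all N ≥ 1.
Base case (N = 1): T(1) = 1, and the closed form gives 1. They agree.
Inductive step: assume the claim holds for N = m, so T(m) = 2m/(m + 1).
Then T(m+1) = T(m) + (2/((m + 1)(m + 2))) = (2m/(m + 1)) + (2/((m + 1)(m + 2))).
Simplifying, T(m+1) = 2(m + 1)/(m + 2) = 2(m+1)/((m+1) + 1),
which is the closed form with N = m+1.
By the principle of mathematical induction, the result holds for all N ≥ 1.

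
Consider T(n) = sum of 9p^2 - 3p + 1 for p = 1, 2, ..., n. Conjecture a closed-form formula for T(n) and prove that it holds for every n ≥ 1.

T(n) = n(3n^2 + 3n + 1)

We claim T(n) = n(3n^2 + 3n + 1) for all n ≥ 1.
Base case (n = 1): T(1) = 7, and the closed form gives 7. They agree.
For the inductive step, assume it holds for an arbitrary p ≥ 1, so T(p) = p(3p^2 + 3p + 1).
Then T(p+1) = T(p) + (9p^2 + 15p + 7) = (p(3p^2 + 3p + 1)) + (9p^2 + 15p + 7).
Simplifying, T(p+1) = (p + 1)(3p^2 + 9p + 7) = (p+1)(3(p+1)^2 + 3(p+1) + 1),
which is the closed form with n = p+1.
By induction, the statement is established for all n ≥ 1.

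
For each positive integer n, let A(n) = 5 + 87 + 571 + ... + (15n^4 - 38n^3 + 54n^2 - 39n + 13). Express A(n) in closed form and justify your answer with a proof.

A(n) = n(3n^4 - 2n^3 + 4n^2 - 2n + 2)

We claim A(n) = n(3n^4 - 2n^3 + 4n^2 - 2n + 2) for all n ≥ 1.
Base case (n = 1): A(1) = 5, and the closed form gives 5. They agree.
Inductive step: assume the claim holds for n = j, so A(j) = j(3j^4 - 2j^3 + 4j^2 - 2j + 2).
Then A(j+1) = A(j) + (15j^4 + 22j^3 + 30j^2 + 15j + 5) = (j(3j^4 - 2j^3 + 4j^2 - 2j + 2)) + (15j^4 + 22j^3 + 30j^2 + 15j + 5).
Simplifying, A(j+1) = (j + 1)(3j^4 + 10j^3 + 16j^2 + 12j + 5) = (j+1)(3(j+1)^4 - 2(j+1)^3 + 4(j+1)^2 - 2(j+1) + 2),
which is the closed form with n = j+1.
By induction, the statement is established for all n ≥ 1.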